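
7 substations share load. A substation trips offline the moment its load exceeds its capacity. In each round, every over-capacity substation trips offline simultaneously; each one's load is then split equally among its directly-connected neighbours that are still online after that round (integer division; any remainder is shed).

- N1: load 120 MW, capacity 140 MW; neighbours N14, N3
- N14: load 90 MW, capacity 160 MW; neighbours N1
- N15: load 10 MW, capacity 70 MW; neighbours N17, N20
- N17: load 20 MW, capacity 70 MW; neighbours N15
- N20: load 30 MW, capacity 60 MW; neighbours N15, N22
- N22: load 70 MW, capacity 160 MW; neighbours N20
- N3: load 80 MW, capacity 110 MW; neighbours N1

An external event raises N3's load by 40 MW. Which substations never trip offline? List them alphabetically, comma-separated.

N15, N17, N20, N22

Round 1 — N3 at 120 > 110. N3 trips offline.
  N3 sheds 120 MW to N1: 120 each.
    N1: 120+120 = 240 > 140
Round 2 — N1 trips offline.
  N1 sheds 240 MW to N14: 240 each.
    N14: 90+240 = 330 > 160
Round 3 — N14 trips offline.
  N14 sheds 330 MW: no online neighbours, lost.
No further trips.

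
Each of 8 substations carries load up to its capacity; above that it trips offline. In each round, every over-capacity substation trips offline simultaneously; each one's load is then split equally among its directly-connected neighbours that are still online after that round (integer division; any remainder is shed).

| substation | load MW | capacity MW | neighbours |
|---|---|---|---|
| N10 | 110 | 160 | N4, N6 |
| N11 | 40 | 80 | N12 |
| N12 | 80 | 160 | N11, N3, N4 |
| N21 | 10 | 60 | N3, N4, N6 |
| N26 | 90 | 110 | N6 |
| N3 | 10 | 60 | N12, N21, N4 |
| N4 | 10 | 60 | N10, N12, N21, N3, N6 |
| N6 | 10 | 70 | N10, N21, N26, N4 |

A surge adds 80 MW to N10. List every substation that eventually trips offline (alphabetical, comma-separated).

Round 1 — N10 at 190 > 160. N10 trips offline.
  N10 sheds 190 MW to N4, N6: 95 each.
    N4: 10+95 = 105 > 60
    N6: 10+95 = 105 > 70
Round 2 — N4, N6 trip offline.
  N4 sheds 105 MW to N12, N21, N3: 35 each.
    N12: 80+35 = 115 ≤ 160
    N21: 10+35 = 45 ≤ 60
    N3: 10+35 = 45 ≤ 60
  N6 sheds 105 MW to N21, N26: 52 each (1 lost).
    N21: 45+52 = 97 > 60
    N26: 90+52 = 142 > 110
Round 3 — N21, N26 trip offline.
  N21 sheds 97 MW to N3: 97 each.
    N3: 45+97 = 142 > 60
  N26 sheds 142 MW: no online neighbours, lost.
Round 4 — N3 trips offline.
  N3 sheds 142 MW to N12: 142 each.
    N12: 115+142 = 257 > 160
Round 5 — N12 trips offline.
  N12 sheds 257 MW to N11: 257 each.
    N11: 40+257 = 297 > 80
Round 6 — N11 trips offline.
  N11 sheds 297 MW: no online neighbours, lost.
No further trips.

N10, N11, N12, N21, N26, N3, N4, N6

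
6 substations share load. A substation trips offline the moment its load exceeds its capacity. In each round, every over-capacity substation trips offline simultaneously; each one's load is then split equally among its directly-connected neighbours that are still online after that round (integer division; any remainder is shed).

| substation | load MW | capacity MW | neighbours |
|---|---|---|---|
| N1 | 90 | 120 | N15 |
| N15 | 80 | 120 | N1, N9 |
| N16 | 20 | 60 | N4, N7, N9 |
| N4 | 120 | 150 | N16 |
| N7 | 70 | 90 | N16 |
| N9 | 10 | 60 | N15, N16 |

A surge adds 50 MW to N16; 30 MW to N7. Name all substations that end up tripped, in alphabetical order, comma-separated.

N16, N4, N7

Round 1 — N16 at 70 > 60; N7 at 100 > 90. N16, N7 trip offline.
  N16 sheds 70 MW to N4, N9: 35 each.
    N4: 120+35 = 155 > 150
    N9: 10+35 = 45 ≤ 60
  N7 sheds 100 MW: no online neighbours, lost.
Round 2 — N4 trips offline.
  N4 sheds 155 MW: no online neighbours, lost.
No further trips.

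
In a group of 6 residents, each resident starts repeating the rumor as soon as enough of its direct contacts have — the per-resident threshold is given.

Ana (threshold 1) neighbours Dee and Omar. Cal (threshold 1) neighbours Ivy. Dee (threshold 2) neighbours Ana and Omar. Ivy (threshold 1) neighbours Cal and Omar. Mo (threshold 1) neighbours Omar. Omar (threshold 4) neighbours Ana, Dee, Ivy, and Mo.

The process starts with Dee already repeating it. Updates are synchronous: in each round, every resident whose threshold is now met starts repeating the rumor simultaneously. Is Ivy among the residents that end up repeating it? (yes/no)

Round 1 — Dee starts repeating the rumor (initial).
Round 2 — checking thresholds:
  Ana: 1 of 2 neighbours ≥ 1, starts repeating the rumor.
  Omar: 1 of 4 neighbours < 4, below threshold.
Round 3 — no new spreads; cascade stops.

no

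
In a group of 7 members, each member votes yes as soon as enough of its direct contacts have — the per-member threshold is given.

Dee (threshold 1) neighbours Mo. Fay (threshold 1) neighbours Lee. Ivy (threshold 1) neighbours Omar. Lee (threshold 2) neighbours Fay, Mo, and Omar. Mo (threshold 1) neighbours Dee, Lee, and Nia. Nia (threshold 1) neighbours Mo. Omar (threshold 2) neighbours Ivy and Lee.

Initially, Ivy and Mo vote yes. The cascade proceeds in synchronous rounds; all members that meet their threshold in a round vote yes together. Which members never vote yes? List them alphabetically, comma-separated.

Fay, Lee, Omar

Round 1 — Ivy, Mo vote yes (initial).
Round 2 — checking thresholds:
  Dee: 1 of 1 neighbours ≥ 1, votes yes.
  Lee: 1 of 3 neighbours < 2, holds.
  Nia: 1 of 1 neighbours ≥ 1, votes yes.
  Omar: 1 of 2 neighbours < 2, holds.
Round 3 — no new yes votes; cascade stops.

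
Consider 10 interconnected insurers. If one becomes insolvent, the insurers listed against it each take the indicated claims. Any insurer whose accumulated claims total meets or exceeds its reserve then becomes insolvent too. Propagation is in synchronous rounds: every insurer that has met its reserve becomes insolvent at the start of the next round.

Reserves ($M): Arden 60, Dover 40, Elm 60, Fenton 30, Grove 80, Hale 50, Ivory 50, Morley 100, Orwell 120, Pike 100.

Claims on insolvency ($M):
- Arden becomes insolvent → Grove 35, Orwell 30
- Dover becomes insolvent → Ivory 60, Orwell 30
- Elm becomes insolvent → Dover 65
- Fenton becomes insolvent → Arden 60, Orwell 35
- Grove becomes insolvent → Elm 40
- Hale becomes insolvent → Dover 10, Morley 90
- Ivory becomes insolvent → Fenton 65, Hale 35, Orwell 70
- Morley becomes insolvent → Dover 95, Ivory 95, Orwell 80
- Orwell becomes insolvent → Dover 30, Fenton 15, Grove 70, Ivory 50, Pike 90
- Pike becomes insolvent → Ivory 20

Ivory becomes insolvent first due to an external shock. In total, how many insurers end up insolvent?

Round 1 — Ivory becomes insolvent (initial).
  Fenton: +65 → 65 ≥ 30
  Hale: +35 → 35 < 50
  Orwell: +70 → 70 < 120
Round 2 — Fenton becomes insolvent.
  Arden: +60 → 60 ≥ 60
  Orwell: +35 → 105 < 120
Round 3 — Arden becomes insolvent.
  Grove: +35 → 35 < 80
  Orwell: +30 → 135 ≥ 120
Round 4 — Orwell becomes insolvent.
  Dover: +30 → 30 < 40
  Grove: +70 → 105 ≥ 80
  Pike: +90 → 90 < 100
Round 5 — Grove becomes insolvent.
  Elm: +40 → 40 < 60
No further insolvencies.

5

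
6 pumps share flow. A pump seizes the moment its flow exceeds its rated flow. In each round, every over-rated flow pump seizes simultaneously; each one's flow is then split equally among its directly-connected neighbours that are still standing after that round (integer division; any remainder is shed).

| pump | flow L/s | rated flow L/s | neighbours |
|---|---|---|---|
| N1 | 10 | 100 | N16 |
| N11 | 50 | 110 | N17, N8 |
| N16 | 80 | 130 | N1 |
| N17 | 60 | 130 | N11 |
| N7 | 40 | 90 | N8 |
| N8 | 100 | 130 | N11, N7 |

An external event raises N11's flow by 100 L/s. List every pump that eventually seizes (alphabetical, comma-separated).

N11, N17, N7, N8

Round 1 — N11 at 150 > 110. N11 seizes.
  N11 sheds 150 L/s to N17, N8: 75 each.
    N17: 60+75 = 135 > 130
    N8: 100+75 = 175 > 130
Round 2 — N17, N8 seize.
  N17 sheds 135 L/s: no online neighbours, lost.
  N8 sheds 175 L/s to N7: 175 each.
    N7: 40+175 = 215 > 90
Round 3 — N7 seizes.
  N7 sheds 215 L/s: no online neighbours, lost.
No further seizures.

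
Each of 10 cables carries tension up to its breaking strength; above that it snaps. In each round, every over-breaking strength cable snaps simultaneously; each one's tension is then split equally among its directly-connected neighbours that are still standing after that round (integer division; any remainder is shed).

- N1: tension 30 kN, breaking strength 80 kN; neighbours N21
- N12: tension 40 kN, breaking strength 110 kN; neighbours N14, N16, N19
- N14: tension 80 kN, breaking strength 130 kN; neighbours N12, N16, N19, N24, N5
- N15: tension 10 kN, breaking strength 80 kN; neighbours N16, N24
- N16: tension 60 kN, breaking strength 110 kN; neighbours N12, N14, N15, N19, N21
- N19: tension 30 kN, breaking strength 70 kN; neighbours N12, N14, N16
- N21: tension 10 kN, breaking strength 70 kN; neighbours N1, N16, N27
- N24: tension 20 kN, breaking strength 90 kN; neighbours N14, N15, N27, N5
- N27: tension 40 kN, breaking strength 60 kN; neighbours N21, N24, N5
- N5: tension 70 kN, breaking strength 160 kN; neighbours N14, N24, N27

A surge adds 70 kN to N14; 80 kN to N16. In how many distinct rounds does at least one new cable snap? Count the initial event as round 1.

2

Round 1 — N14 at 150 > 130; N16 at 140 > 110. N14, N16 snap.
  N14 sheds 150 kN to N12, N19, N24, N5: 37 each (2 lost).
    N12: 40+37 = 77 ≤ 110
    N19: 30+37 = 67 ≤ 70
    N24: 20+37 = 57 ≤ 90
    N5: 70+37 = 107 ≤ 160
  N16 sheds 140 kN to N12, N15, N19, N21: 35 each.
    N12: 77+35 = 112 > 110
    N15: 10+35 = 45 ≤ 80
    N19: 67+35 = 102 > 70
    N21: 10+35 = 45 ≤ 70
Round 2 — N12, N19 snap.
  N12 sheds 112 kN: no online neighbours, lost.
  N19 sheds 102 kN: no online neighbours, lost.
No further breaks.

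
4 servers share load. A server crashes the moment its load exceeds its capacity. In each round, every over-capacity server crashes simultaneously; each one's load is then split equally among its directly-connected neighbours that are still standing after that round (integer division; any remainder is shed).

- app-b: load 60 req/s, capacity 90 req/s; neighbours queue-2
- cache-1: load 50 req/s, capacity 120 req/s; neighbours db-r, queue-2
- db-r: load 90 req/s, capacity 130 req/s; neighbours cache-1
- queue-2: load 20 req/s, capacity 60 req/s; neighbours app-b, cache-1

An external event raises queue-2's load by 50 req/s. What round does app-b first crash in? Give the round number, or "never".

Round 1 — queue-2 at 70 > 60. queue-2 crashes.
  queue-2 sheds 70 req/s to app-b, cache-1: 35 each.
    app-b: 60+35 = 95 > 90
    cache-1: 50+35 = 85 ≤ 120
Round 2 — app-b crashes.
  app-b sheds 95 req/s: no online neighbours, lost.
No further crashes.

2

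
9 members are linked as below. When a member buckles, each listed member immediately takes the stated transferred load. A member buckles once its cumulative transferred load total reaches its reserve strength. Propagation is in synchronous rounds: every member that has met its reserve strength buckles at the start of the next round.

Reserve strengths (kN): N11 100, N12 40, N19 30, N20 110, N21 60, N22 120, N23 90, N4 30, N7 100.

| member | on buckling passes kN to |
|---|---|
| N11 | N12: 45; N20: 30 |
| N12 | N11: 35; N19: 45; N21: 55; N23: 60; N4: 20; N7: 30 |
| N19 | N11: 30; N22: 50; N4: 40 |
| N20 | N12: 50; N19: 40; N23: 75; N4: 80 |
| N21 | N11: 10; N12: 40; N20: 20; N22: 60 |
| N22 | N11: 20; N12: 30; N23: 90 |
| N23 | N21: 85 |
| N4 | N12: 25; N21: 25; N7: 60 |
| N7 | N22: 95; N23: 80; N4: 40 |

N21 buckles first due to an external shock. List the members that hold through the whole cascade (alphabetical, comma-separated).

N11, N20, N22, N23, N7

Round 1 — N21 buckles (initial).
  N11: +10 → 10 < 100
  N12: +40 → 40 ≥ 40
  N20: +20 → 20 < 110
  N22: +60 → 60 < 120
Round 2 — N12 buckles.
  N11: +35 → 45 < 100
  N19: +45 → 45 ≥ 30
  N23: +60 → 60 < 90
  N4: +20 → 20 < 30
  N7: +30 → 30 < 100
Round 3 — N19 buckles.
  N11: +30 → 75 < 100
  N22: +50 → 110 < 120
  N4: +40 → 60 ≥ 30
Round 4 — N4 buckles.
  N7: +60 → 90 < 100
No further bucklings.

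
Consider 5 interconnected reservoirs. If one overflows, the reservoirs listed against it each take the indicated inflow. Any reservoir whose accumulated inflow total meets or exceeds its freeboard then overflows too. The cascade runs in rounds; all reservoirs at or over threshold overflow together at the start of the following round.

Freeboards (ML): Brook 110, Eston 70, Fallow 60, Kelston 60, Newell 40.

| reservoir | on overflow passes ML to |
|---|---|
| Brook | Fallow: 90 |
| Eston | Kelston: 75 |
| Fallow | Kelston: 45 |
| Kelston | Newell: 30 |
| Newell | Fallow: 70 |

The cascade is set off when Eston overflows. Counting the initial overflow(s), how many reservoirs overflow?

Round 1 — Eston overflows (initial).
  Kelston: +75 → 75 ≥ 60
Round 2 — Kelston overflows.
  Newell: +30 → 30 < 40
No further overflows.

2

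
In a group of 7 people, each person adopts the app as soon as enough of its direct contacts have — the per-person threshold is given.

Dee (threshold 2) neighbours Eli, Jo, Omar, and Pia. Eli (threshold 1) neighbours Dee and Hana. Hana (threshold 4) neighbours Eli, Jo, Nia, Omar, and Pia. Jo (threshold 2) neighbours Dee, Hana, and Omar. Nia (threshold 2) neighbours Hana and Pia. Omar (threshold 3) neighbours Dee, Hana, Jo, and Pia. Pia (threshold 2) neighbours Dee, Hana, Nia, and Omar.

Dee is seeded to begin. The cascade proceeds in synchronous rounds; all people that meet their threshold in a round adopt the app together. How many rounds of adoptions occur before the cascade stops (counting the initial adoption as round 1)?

2

Round 1 — Dee adopts the app (initial).
Round 2 — checking thresholds:
  Eli: 1 of 2 neighbours ≥ 1, adopts the app.
  Jo: 1 of 3 neighbours < 2, not yet.
  Omar: 1 of 4 neighbours < 3, not yet.
  Pia: 1 of 4 neighbours < 2, not yet.
Round 3 — no new adoptions; cascade stops.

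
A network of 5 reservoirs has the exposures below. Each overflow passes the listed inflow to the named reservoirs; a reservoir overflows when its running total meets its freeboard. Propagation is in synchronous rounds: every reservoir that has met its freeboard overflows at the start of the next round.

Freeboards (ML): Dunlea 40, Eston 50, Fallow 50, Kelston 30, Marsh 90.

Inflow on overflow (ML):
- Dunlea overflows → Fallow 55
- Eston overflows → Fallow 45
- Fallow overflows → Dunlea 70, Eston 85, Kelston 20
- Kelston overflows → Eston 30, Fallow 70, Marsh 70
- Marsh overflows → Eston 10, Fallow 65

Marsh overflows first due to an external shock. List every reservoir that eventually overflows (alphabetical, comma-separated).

Dunlea, Eston, Fallow, Marsh

Round 1 — Marsh overflows (initial).
  Eston: +10 → 10 < 50
  Fallow: +65 → 65 ≥ 50
Round 2 — Fallow overflows.
  Dunlea: +70 → 70 ≥ 40
  Eston: +85 → 95 ≥ 50
  Kelston: +20 → 20 < 30
Round 3 — Dunlea, Eston overflow.
No further overflows.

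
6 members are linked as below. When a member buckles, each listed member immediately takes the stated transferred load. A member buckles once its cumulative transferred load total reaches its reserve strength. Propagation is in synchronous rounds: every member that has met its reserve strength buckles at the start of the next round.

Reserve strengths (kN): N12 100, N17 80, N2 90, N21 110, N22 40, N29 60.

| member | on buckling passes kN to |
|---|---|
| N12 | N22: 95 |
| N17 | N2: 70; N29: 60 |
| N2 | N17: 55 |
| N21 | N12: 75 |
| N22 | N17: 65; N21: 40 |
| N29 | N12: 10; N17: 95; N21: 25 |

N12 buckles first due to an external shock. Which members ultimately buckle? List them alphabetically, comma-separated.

N12, N22

Round 1 — N12 buckles (initial).
  N22: +95 → 95 ≥ 40
Round 2 — N22 buckles.
  N17: +65 → 65 < 80
  N21: +40 → 40 < 110
No further bucklings.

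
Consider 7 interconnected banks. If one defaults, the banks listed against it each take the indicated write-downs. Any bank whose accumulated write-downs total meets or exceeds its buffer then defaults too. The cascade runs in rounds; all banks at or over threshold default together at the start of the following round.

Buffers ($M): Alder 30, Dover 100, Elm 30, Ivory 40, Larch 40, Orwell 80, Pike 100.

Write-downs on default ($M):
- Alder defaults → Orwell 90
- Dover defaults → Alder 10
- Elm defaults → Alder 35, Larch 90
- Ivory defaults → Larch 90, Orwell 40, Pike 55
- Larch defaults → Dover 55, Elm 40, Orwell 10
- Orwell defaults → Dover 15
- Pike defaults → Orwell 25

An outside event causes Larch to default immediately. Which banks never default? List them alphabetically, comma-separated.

Round 1 — Larch defaults (initial).
  Dover: +55 → 55 < 100
  Elm: +40 → 40 ≥ 30
  Orwell: +10 → 10 < 80
Round 2 — Elm defaults.
  Alder: +35 → 35 ≥ 30
Round 3 — Alder defaults.
  Orwell: +90 → 100 ≥ 80
Round 4 — Orwell defaults.
  Dover: +15 → 70 < 100
No further defaults.

Dover, Ivory, Pike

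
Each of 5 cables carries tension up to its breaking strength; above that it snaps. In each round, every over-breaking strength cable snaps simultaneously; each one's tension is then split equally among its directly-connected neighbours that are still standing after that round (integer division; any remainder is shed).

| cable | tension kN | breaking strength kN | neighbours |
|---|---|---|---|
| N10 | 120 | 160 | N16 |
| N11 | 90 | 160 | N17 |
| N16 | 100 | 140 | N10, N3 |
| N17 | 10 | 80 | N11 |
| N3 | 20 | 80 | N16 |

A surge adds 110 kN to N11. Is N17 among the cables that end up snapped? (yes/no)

yes

Round 1 — N11 at 200 > 160. N11 snaps.
  N11 sheds 200 kN to N17: 200 each.
    N17: 10+200 = 210 > 80
Round 2 — N17 snaps.
  N17 sheds 210 kN: no online neighbours, lost.
No further breaks.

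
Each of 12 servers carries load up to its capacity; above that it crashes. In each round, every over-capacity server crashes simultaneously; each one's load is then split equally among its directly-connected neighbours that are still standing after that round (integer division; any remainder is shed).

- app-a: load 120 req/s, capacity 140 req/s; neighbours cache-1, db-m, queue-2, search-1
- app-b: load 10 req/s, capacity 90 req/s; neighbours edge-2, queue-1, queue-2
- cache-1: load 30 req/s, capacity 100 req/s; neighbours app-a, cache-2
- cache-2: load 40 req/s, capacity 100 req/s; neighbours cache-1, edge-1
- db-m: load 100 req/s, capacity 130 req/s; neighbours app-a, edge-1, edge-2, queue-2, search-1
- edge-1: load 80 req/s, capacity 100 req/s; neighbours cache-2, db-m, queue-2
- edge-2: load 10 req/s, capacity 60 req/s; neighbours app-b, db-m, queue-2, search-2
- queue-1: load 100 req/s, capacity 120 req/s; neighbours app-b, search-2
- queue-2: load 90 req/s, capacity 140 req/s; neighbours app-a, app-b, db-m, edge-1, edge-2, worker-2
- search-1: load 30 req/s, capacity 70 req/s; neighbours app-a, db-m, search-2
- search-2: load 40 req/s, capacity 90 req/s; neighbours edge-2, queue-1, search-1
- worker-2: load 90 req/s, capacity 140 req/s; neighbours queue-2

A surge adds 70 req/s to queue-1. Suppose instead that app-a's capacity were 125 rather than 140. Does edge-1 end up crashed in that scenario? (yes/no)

With app-a's capacity at 125:
Round 1 — queue-1 at 170 > 120. queue-1 crashes.
  queue-1 sheds 170 req/s to app-b, search-2: 85 each.
    app-b: 10+85 = 95 > 90
    search-2: 40+85 = 125 > 90
Round 2 — app-b, search-2 crash.
  app-b sheds 95 req/s to edge-2, queue-2: 47 each (1 lost).
    edge-2: 10+47 = 57 ≤ 60
    queue-2: 90+47 = 137 ≤ 140
  search-2 sheds 125 req/s to edge-2, search-1: 62 each (1 lost).
    edge-2: 57+62 = 119 > 60
    search-1: 30+62 = 92 > 70
Round 3 — edge-2, search-1 crash.
  edge-2 sheds 119 req/s to db-m, queue-2: 59 each (1 lost).
    db-m: 100+59 = 159 > 130
    queue-2: 137+59 = 196 > 140
  search-1 sheds 92 req/s to app-a, db-m: 46 each.
    app-a: 120+46 = 166 > 125
    db-m: 159+46 = 205 > 130
Round 4 — app-a, db-m, queue-2 crash.
  app-a sheds 166 req/s to cache-1: 166 each.
    cache-1: 30+166 = 196 > 100
  db-m sheds 205 req/s to edge-1: 205 each.
    edge-1: 80+205 = 285 > 100
  queue-2 sheds 196 req/s to edge-1, worker-2: 98 each.
    edge-1: 285+98 = 383 > 100
    worker-2: 90+98 = 188 > 140
Round 5 — cache-1, edge-1, worker-2 crash.
  cache-1 sheds 196 req/s to cache-2: 196 each.
    cache-2: 40+196 = 236 > 100
  edge-1 sheds 383 req/s to cache-2: 383 each.
    cache-2: 236+383 = 619 > 100
  worker-2 sheds 188 req/s: no online neighbours, lost.
Round 6 — cache-2 crashes.
  cache-2 sheds 619 req/s: no online neighbours, lost.
No further crashes.

yes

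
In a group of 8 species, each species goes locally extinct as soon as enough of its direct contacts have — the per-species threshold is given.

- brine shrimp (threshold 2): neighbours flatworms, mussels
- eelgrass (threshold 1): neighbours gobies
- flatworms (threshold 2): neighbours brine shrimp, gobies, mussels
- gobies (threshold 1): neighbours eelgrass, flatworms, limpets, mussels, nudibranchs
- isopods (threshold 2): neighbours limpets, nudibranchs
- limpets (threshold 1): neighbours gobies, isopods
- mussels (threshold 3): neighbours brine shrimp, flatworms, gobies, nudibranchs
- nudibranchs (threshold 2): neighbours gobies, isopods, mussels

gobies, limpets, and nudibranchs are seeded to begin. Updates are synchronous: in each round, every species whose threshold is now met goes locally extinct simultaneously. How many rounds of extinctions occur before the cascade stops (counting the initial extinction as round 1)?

Round 1 — gobies, limpets, nudibranchs go locally extinct (initial).
Round 2 — checking thresholds:
  eelgrass: 1 of 1 neighbours ≥ 1, goes locally extinct.
  flatworms: 1 of 3 neighbours < 2, holds.
  isopods: 2 of 2 neighbours ≥ 2, goes locally extinct.
  mussels: 2 of 4 neighbours < 3, holds.
Round 3 — no new extinctions; cascade stops.

2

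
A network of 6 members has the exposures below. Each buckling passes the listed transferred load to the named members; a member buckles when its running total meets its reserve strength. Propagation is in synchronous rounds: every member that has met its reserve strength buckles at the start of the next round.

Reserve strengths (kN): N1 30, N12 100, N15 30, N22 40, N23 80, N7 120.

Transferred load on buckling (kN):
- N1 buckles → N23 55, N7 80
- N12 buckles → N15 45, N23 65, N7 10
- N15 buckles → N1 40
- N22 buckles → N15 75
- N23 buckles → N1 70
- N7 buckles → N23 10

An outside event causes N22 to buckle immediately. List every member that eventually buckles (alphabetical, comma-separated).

N1, N15, N22

Round 1 — N22 buckles (initial).
  N15: +75 → 75 ≥ 30
Round 2 — N15 buckles.
  N1: +40 → 40 ≥ 30
Round 3 — N1 buckles.
  N23: +55 → 55 < 80
  N7: +80 → 80 < 120
No further bucklings.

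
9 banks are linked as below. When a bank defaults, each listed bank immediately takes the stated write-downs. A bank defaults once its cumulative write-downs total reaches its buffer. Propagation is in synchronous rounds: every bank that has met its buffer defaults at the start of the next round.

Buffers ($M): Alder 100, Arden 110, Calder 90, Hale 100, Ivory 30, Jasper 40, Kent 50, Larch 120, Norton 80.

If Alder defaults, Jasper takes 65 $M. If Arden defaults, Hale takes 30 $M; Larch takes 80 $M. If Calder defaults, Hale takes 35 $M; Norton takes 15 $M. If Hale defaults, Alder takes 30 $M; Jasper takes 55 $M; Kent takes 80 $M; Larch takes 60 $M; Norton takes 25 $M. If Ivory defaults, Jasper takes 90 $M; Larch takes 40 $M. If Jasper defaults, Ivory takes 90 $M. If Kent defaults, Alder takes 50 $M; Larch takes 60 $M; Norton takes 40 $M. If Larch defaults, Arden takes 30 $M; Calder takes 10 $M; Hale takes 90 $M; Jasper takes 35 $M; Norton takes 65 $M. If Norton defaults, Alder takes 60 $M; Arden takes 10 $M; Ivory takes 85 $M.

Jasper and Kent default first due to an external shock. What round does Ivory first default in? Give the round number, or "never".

2

Round 1 — Jasper, Kent default (initial).
  Alder: +50 → 50 < 100
  Ivory: +90 → 90 ≥ 30
  Larch: +60 → 60 < 120
  Norton: +40 → 40 < 80
Round 2 — Ivory defaults.
  Larch: +40 → 100 < 120
No further defaults.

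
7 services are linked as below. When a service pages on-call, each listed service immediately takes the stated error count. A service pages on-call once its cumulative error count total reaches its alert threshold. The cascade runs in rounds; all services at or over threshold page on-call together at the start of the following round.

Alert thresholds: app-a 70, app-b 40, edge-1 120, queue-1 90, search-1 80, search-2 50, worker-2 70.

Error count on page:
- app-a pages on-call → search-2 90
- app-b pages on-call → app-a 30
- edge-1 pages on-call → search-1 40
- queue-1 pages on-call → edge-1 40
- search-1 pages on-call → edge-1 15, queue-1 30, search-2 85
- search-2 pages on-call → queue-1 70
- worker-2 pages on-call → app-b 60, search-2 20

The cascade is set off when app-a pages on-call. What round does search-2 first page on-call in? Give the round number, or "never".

Round 1 — app-a pages on-call (initial).
  search-2: +90 → 90 ≥ 50
Round 2 — search-2 pages on-call.
  queue-1: +70 → 70 < 90
No further pages.

2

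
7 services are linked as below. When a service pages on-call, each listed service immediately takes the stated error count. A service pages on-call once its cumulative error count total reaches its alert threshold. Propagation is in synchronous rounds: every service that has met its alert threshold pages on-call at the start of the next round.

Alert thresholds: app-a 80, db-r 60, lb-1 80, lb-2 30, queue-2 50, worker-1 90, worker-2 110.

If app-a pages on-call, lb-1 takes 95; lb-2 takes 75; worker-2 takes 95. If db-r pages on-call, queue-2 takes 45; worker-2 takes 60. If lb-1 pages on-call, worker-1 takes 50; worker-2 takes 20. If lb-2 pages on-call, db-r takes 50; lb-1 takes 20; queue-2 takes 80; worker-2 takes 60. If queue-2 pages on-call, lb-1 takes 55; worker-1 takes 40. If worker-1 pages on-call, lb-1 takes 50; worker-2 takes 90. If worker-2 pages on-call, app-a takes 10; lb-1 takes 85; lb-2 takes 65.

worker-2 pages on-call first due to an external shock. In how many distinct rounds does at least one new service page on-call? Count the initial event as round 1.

4

Round 1 — worker-2 pages on-call (initial).
  app-a: +10 → 10 < 80
  lb-1: +85 → 85 ≥ 80
  lb-2: +65 → 65 ≥ 30
Round 2 — lb-1, lb-2 page on-call.
  db-r: +50 → 50 < 60
  queue-2: +80 → 80 ≥ 50
  worker-1: +50 → 50 < 90
Round 3 — queue-2 pages on-call.
  worker-1: +40 → 90 ≥ 90
Round 4 — worker-1 pages on-call.
No further pages.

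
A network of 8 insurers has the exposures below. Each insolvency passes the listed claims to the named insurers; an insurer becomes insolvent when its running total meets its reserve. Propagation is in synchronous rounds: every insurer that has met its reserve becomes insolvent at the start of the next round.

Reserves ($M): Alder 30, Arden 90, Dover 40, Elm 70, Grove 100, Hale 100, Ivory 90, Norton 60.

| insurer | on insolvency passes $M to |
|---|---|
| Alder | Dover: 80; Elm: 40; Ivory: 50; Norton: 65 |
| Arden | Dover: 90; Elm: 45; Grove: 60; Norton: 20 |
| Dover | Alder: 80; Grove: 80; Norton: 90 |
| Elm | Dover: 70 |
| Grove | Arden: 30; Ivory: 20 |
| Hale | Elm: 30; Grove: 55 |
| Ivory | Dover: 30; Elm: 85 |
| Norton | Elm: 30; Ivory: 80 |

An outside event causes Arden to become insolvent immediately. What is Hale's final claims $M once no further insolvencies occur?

Round 1 — Arden becomes insolvent (initial).
  Dover: +90 → 90 ≥ 40
  Elm: +45 → 45 < 70
  Grove: +60 → 60 < 100
  Norton: +20 → 20 < 60
Round 2 — Dover becomes insolvent.
  Alder: +80 → 80 ≥ 30
  Grove: +80 → 140 ≥ 100
  Norton: +90 → 110 ≥ 60
Round 3 — Alder, Grove, Norton become insolvent.
  Elm: +40+30 → 115 ≥ 70
  Ivory: +50+20+80 → 150 ≥ 90
Round 4 — Elm, Ivory become insolvent.
No further insolvencies.

0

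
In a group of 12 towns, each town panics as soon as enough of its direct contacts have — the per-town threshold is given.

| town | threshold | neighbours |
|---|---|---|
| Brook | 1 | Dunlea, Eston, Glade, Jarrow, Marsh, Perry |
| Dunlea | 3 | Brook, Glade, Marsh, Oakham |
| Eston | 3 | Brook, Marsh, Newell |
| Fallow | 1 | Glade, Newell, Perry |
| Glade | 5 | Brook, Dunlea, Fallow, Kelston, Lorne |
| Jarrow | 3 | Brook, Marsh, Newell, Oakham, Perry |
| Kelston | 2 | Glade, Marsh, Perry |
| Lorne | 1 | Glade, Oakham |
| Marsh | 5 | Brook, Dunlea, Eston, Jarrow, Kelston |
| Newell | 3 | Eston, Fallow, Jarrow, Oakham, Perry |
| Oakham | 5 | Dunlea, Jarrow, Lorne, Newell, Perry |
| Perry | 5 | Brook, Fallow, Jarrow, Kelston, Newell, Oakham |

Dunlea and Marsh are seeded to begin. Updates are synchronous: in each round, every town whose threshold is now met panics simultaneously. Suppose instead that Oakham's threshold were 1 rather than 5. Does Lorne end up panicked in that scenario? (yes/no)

With Oakham's threshold at 1:
Round 1 — Dunlea, Marsh panic (initial).
Round 2 — checking thresholds:
  Brook: 2 of 6 neighbours ≥ 1, panics.
  Eston: 1 of 3 neighbours < 3, below threshold.
  Glade: 1 of 5 neighbours < 5, below threshold.
  Jarrow: 1 of 5 neighbours < 3, below threshold.
  Kelston: 1 of 3 neighbours < 2, below threshold.
  Oakham: 1 of 5 neighbours ≥ 1, panics.
Round 3 — checking thresholds:
  Eston: 2 of 3 neighbours < 3, below threshold.
  Glade: 2 of 5 neighbours < 5, below threshold.
  Jarrow: 3 of 5 neighbours ≥ 3, panics.
  Kelston: 1 of 3 neighbours < 2, below threshold.
  Lorne: 1 of 2 neighbours ≥ 1, panics.
  Newell: 1 of 5 neighbours < 3, below threshold.
  Perry: 2 of 6 neighbours < 5, below threshold.
Round 4 — no new panics; cascade stops.

yes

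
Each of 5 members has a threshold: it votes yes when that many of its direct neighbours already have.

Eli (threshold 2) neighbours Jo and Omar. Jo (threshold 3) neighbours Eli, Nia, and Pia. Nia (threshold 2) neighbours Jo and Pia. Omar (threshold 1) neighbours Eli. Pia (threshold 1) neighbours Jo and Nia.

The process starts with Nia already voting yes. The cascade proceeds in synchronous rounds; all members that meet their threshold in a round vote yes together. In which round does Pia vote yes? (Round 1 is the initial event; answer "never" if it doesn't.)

2

Round 1 — Nia votes yes (initial).
Round 2 — checking thresholds:
  Jo: 1 of 3 neighbours < 3, below threshold.
  Pia: 1 of 2 neighbours ≥ 1, votes yes.
Round 3 — no new yes votes; cascade stops.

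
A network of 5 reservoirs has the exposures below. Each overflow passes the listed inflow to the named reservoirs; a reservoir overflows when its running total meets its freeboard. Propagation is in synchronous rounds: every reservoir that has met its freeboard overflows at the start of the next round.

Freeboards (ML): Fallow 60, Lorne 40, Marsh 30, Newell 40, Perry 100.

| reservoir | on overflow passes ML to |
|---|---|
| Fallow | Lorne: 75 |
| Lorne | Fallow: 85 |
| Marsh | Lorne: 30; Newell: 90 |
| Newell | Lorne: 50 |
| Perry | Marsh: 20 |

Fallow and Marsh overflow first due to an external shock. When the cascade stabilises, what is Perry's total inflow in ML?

Round 1 — Fallow, Marsh overflow (initial).
  Lorne: +75+30 → 105 ≥ 40
  Newell: +90 → 90 ≥ 40
Round 2 — Lorne, Newell overflow.
No further overflows.

0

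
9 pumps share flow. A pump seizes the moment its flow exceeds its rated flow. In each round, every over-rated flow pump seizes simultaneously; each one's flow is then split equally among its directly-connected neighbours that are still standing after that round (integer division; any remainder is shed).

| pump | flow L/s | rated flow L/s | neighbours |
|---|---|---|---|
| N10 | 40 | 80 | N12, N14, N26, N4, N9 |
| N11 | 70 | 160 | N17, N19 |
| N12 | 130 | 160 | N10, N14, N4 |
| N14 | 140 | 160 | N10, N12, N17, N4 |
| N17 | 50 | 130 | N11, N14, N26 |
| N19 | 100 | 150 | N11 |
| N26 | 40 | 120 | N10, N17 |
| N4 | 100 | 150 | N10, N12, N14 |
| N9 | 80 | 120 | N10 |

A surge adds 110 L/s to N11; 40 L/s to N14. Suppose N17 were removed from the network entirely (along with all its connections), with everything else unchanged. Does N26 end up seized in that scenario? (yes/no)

no

With N17 removed:
Round 1 — N11 at 180 > 160; N14 at 180 > 160. N11, N14 seize.
  N11 sheds 180 L/s to N19: 180 each.
    N19: 100+180 = 280 > 150
  N14 sheds 180 L/s to N10, N12, N4: 60 each.
    N10: 40+60 = 100 > 80
    N12: 130+60 = 190 > 160
    N4: 100+60 = 160 > 150
Round 2 — N10, N12, N19, N4 seize.
  N10 sheds 100 L/s to N26, N9: 50 each.
    N26: 40+50 = 90 ≤ 120
    N9: 80+50 = 130 > 120
  N12 sheds 190 L/s: no online neighbours, lost.
  N19 sheds 280 L/s: no online neighbours, lost.
  N4 sheds 160 L/s: no online neighbours, lost.
Round 3 — N9 seizes.
  N9 sheds 130 L/s: no online neighbours, lost.
No further seizures.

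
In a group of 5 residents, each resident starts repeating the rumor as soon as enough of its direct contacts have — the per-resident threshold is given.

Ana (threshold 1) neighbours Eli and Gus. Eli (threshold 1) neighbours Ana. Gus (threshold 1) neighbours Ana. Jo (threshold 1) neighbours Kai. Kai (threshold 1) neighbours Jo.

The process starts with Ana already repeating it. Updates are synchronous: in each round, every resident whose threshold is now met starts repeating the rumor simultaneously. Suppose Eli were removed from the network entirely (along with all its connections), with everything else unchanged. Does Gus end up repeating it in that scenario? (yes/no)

yes

With Eli removed:
Round 1 — Ana starts repeating the rumor (initial).
Round 2 — checking thresholds:
  Gus: 1 of 1 neighbours ≥ 1, starts repeating the rumor.
Round 3 — no new spreads; cascade stops.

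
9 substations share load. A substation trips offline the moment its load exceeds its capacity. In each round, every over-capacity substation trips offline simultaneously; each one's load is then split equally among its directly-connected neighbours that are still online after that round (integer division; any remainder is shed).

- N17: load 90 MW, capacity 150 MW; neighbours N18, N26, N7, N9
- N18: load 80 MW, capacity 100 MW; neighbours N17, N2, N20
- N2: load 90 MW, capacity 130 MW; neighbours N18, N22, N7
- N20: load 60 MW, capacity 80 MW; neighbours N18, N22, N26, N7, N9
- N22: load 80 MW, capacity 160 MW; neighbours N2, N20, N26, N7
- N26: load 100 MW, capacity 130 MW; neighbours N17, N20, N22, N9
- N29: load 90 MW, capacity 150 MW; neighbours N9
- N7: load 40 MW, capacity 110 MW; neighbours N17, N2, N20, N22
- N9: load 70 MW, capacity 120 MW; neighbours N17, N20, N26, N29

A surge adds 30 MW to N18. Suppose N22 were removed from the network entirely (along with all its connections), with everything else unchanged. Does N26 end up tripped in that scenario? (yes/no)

With N22 removed:
Round 1 — N18 at 110 > 100. N18 trips offline.
  N18 sheds 110 MW to N17, N2, N20: 36 each (2 lost).
    N17: 90+36 = 126 ≤ 150
    N2: 90+36 = 126 ≤ 130
    N20: 60+36 = 96 > 80
Round 2 — N20 trips offline.
  N20 sheds 96 MW to N26, N7, N9: 32 each.
    N26: 100+32 = 132 > 130
    N7: 40+32 = 72 ≤ 110
    N9: 70+32 = 102 ≤ 120
Round 3 — N26 trips offline.
  N26 sheds 132 MW to N17, N9: 66 each.
    N17: 126+66 = 192 > 150
    N9: 102+66 = 168 > 120
Round 4 — N17, N9 trip offline.
  N17 sheds 192 MW to N7: 192 each.
    N7: 72+192 = 264 > 110
  N9 sheds 168 MW to N29: 168 each.
    N29: 90+168 = 258 > 150
Round 5 — N29, N7 trip offline.
  N29 sheds 258 MW: no online neighbours, lost.
  N7 sheds 264 MW to N2: 264 each.
    N2: 126+264 = 390 > 130
Round 6 — N2 trips offline.
  N2 sheds 390 MW: no online neighbours, lost.
No further trips.

yes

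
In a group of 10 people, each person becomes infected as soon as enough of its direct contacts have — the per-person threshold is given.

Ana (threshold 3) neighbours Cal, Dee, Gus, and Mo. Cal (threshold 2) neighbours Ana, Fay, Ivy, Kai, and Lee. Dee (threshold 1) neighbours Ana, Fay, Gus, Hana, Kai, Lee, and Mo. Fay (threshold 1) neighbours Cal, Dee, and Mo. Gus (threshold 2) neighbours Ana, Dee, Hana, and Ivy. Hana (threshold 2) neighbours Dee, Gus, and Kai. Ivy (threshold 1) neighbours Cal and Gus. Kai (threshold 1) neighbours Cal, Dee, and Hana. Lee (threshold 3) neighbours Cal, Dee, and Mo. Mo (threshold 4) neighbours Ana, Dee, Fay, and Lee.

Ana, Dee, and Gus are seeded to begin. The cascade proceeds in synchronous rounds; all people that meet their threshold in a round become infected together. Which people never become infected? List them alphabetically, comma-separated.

Lee, Mo

Round 1 — Ana, Dee, Gus become infected (initial).
Round 2 — checking thresholds:
  Cal: 1 of 5 neighbours < 2, below threshold.
  Fay: 1 of 3 neighbours ≥ 1, becomes infected.
  Hana: 2 of 3 neighbours ≥ 2, becomes infected.
  Ivy: 1 of 2 neighbours ≥ 1, becomes infected.
  Kai: 1 of 3 neighbours ≥ 1, becomes infected.
  Lee: 1 of 3 neighbours < 3, below threshold.
  Mo: 2 of 4 neighbours < 4, below threshold.
Round 3 — checking thresholds:
  Cal: 4 of 5 neighbours ≥ 2, becomes infected.
  Lee: 1 of 3 neighbours < 3, below threshold.
  Mo: 3 of 4 neighbours < 4, below threshold.
Round 4 — no new infections; cascade stops.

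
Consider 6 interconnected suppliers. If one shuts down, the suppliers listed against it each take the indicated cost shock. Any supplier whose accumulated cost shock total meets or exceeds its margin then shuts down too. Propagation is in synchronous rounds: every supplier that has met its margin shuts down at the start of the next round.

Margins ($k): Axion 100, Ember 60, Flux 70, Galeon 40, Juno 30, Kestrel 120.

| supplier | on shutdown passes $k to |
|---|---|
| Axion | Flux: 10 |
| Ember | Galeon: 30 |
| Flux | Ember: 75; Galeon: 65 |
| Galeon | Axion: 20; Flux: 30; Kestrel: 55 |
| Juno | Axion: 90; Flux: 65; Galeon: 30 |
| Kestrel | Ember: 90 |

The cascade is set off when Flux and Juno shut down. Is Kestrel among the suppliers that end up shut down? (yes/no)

Round 1 — Flux, Juno shut down (initial).
  Axion: +90 → 90 < 100
  Ember: +75 → 75 ≥ 60
  Galeon: +65+30 → 95 ≥ 40
Round 2 — Ember, Galeon shut down.
  Axion: +20 → 110 ≥ 100
  Kestrel: +55 → 55 < 120
Round 3 — Axion shuts down.
No further shutdowns.

no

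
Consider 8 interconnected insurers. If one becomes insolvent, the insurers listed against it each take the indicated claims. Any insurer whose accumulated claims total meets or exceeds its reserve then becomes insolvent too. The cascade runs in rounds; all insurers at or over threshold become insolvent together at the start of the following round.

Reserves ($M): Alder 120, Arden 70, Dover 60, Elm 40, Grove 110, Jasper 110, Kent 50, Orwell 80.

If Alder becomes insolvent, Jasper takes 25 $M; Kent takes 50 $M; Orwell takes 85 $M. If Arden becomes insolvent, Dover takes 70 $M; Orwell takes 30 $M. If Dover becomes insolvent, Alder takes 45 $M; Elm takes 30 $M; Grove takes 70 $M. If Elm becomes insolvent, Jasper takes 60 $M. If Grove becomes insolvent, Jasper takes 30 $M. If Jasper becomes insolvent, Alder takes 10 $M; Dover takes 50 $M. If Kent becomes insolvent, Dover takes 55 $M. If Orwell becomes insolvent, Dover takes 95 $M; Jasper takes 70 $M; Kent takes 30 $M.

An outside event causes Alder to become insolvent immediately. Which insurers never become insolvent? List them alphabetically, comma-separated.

Round 1 — Alder becomes insolvent (initial).
  Jasper: +25 → 25 < 110
  Kent: +50 → 50 ≥ 50
  Orwell: +85 → 85 ≥ 80
Round 2 — Kent, Orwell become insolvent.
  Dover: +55+95 → 150 ≥ 60
  Jasper: +70 → 95 < 110
Round 3 — Dover becomes insolvent.
  Elm: +30 → 30 < 40
  Grove: +70 → 70 < 110
No further insolvencies.

Arden, Elm, Grove, Jasper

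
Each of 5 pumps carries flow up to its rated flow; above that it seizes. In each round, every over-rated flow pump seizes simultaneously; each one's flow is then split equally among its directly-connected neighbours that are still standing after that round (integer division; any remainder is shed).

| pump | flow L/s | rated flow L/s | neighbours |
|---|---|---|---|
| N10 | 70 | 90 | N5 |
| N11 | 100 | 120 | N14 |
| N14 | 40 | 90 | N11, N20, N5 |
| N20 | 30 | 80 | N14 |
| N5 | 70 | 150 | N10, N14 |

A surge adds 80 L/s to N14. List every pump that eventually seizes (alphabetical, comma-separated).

Round 1 — N14 at 120 > 90. N14 seizes.
  N14 sheds 120 L/s to N11, N20, N5: 40 each.
    N11: 100+40 = 140 > 120
    N20: 30+40 = 70 ≤ 80
    N5: 70+40 = 110 ≤ 150
Round 2 — N11 seizes.
  N11 sheds 140 L/s: no online neighbours, lost.
No further seizures.

N11, N14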